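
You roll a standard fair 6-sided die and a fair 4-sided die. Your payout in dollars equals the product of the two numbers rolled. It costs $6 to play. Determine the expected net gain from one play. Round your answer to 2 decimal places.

Distribution of the product of the two numbers rolled: 1 w.p. 1/24, 2 w.p. 1/12, 3 w.p. 1/12, 4 w.p. 1/8, 5 w.p. 1/24, 6 w.p. 1/8, …
E[payout] = (1/24)·1 + (1/12)·2 + (1/12)·3 + (1/8)·4 + (1/24)·5 + (1/8)·6 + (1/12)·8 + (1/24)·9 + (1/24)·10 + (1/8)·12 + (1/24)·15 + (1/24)·16 + (1/24)·18 + (1/24)·20 + (1/24)·24 = 35/4
Expected profit = 35/4 − 6 = 11/4 ≈ $2.75

$2.75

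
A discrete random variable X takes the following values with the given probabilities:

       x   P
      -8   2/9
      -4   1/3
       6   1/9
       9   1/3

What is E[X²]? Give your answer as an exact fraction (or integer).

455/9

E[X²] = (2/9)·64 + (1/3)·16 + (1/9)·36 + (1/3)·81
     = 455/9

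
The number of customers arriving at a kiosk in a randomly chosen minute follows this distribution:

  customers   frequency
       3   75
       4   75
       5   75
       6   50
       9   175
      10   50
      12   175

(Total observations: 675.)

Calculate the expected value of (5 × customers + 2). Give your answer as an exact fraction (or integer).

1129/27

Total = 675, so P(customers=3) = 75/675, etc.
E[5x+2] = (1/9)·17 + (1/9)·22 + (1/9)·27 + (2/27)·32 + (7/27)·47 + (2/27)·52 + (7/27)·62
     = 1129/27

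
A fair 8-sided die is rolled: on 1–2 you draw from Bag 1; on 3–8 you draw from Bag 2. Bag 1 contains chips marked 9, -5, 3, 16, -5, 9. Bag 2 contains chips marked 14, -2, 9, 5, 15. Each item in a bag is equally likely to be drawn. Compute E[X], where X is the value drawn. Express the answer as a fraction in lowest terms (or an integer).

291/40

E[X | Bag 1] = (9 − 5 + 3 + 16 − 5 + 9)/6 = 9/2
E[X | Bag 2] = (14 − 2 + 9 + 5 + 15)/5 = 41/5
E[X] = (1/4)·9/2 + (3/4)·41/5 = 291/40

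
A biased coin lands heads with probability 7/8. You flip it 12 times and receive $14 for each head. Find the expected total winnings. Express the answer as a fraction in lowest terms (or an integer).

E[#heads] = 12·7/8 = 21/2 (linearity over flips).
E[winnings] = 14·21/2 = 147.

$147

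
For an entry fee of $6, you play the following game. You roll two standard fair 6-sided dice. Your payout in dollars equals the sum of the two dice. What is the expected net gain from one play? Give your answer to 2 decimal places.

Distribution of the sum of the two dice: 2 w.p. 1/36, 3 w.p. 1/18, 4 w.p. 1/12, 5 w.p. 1/9, 6 w.p. 5/36, 7 w.p. 1/6, …
E[payout] = (1/36)·2 + (1/18)·3 + (1/12)·4 + (1/9)·5 + (5/36)·6 + (1/6)·7 + (5/36)·8 + (1/9)·9 + (1/12)·10 + (1/18)·11 + (1/36)·12 = 7
Expected profit = 7 − 6 = 1 ≈ $1.00

$1.00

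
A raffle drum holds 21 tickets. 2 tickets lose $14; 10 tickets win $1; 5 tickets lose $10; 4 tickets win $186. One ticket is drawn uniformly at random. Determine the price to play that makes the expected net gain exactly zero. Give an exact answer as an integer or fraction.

676/21 dollars

E[payout] = (2/21)·(-14) + (10/21)·1 + (5/21)·(-10) + (4/21)·186 = 676/21
Fair fee = E[payout] = 676/21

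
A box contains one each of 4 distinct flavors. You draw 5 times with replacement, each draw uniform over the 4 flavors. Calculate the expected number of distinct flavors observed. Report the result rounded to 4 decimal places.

3.0508

Let Xⱼ=1 if type j appears at least once. P(Xⱼ=1) = 1 − ((4−1)/4)^5 = 781/1024.
E[#distinct] = 4·781/1024 = 781/256.
≈ 3.0508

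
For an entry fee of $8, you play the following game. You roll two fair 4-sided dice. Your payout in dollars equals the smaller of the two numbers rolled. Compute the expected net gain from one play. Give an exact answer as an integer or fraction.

Distribution of the smaller of the two numbers rolled: 1 w.p. 7/16, 2 w.p. 5/16, 3 w.p. 3/16, 4 w.p. 1/16
E[payout] = (7/16)·1 + (5/16)·2 + (3/16)·3 + (1/16)·4 = 15/8
Expected profit = 15/8 − 8 = -49/8

-49/8 dollars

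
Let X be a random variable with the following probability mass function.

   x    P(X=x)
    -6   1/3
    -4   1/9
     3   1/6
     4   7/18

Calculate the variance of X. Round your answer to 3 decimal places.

21.349

E[X] = (1/3)·(-6) + (1/9)·(-4) + (1/6)·3 + (7/18)·4 = -7/18
E[X²] = (1/3)·36 + (1/9)·16 + (1/6)·9 + (7/18)·16 = 43/2
Var(X) = 43/2 − (-7/18)² = 6917/324 ≈ 21.349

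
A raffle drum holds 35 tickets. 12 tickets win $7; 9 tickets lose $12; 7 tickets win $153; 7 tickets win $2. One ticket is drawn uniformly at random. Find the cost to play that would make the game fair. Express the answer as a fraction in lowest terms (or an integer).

1061/35 dollars

E[payout] = (12/35)·7 + (9/35)·(-12) + (7/35)·153 + (7/35)·2 = 1061/35
Fair fee = E[payout] = 1061/35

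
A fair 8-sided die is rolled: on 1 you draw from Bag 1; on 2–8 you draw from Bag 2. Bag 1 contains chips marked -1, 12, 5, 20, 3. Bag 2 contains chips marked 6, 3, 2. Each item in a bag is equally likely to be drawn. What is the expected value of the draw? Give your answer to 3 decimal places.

E[X | Bag 1] = (-1 + 12 + 5 + 20 + 3)/5 = 39/5
E[X | Bag 2] = (6 + 3 + 2)/3 = 11/3
E[X] = (1/8)·39/5 + (7/8)·11/3 = 251/60 ≈ 4.183

4.183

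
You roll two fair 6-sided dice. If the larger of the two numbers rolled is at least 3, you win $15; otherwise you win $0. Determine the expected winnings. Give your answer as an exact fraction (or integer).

E[payout] = (1/9)·0 + (8/9)·15 = 40/3

40/3 dollars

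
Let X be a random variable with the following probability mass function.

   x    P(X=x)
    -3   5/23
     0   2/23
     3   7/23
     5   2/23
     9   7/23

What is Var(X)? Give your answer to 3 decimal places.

19.724

E[X] = (5/23)·(-3) + (2/23)·0 + (7/23)·3 + (2/23)·5 + (7/23)·9 = 79/23
E[X²] = (5/23)·9 + (2/23)·0 + (7/23)·9 + (2/23)·25 + (7/23)·81 = 725/23
Var(X) = 725/23 − (79/23)² = 10434/529 ≈ 19.724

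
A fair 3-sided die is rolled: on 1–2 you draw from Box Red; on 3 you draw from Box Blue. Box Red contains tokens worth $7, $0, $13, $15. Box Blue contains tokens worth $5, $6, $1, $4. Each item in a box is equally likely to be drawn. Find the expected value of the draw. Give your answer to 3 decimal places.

$7.167

E[X | Box Red] = (7 + 0 + 13 + 15)/4 = 35/4
E[X | Box Blue] = (5 + 6 + 1 + 4)/4 = 4
E[X] = (2/3)·35/4 + (1/3)·4 = 43/6 ≈ 7.167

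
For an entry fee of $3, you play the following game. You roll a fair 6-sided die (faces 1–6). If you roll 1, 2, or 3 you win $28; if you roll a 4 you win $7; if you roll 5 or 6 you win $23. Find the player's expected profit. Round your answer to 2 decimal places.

$19.83

E[payout] = (1/6)·7 + (1/3)·23 + (1/2)·28 = 137/6
Expected profit = 137/6 − 3 = 119/6 ≈ $19.83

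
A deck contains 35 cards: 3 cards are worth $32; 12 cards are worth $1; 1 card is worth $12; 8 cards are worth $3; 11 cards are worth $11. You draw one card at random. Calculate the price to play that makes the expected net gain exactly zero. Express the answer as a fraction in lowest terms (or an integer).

53/7 dollars

E[payout] = (3/35)·32 + (12/35)·1 + (1/35)·12 + (8/35)·3 + (11/35)·11 = 53/7
Fair fee = E[payout] = 53/7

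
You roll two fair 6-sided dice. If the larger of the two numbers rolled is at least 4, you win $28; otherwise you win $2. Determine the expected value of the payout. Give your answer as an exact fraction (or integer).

E[payout] = (1/4)·2 + (3/4)·28 = 43/2

43/2 dollars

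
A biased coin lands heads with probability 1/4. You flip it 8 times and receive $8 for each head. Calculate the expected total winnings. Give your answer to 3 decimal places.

E[#heads] = 8·1/4 = 2 (linearity over flips).
E[winnings] = 8·2 = 16.
≈ 16.000

$16.000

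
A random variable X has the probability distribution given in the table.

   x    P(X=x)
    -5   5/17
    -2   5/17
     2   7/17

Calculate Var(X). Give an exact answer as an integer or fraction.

E[X] = (5/17)·(-5) + (5/17)·(-2) + (7/17)·2 = -21/17
E[X²] = (5/17)·25 + (5/17)·4 + (7/17)·4 = 173/17
Var(X) = 173/17 − (-21/17)² = 2500/289

2500/289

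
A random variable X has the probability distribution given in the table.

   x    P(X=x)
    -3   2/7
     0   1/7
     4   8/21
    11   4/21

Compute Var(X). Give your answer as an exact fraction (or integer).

E[X] = (2/7)·(-3) + (1/7)·0 + (8/21)·4 + (4/21)·11 = 58/21
E[X²] = (2/7)·9 + (1/7)·0 + (8/21)·16 + (4/21)·121 = 222/7
Var(X) = 222/7 − (58/21)² = 10622/441

10622/441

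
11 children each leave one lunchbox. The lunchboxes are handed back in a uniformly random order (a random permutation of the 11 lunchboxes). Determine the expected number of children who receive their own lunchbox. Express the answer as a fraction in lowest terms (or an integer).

1

Let Xᵢ = 1 if person i gets their own lunchbox. For each i, P(Xᵢ=1) = 1/11.
By linearity of expectation, E[X₁+…+X_11] = 11·(1/11) = 1.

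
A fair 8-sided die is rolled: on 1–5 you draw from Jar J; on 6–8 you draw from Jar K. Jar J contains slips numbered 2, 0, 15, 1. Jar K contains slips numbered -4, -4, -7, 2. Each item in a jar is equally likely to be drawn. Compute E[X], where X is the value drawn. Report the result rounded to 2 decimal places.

E[X | Jar J] = (2 + 0 + 15 + 1)/4 = 9/2
E[X | Jar K] = (-4 − 4 − 7 + 2)/4 = -13/4
E[X] = (5/8)·9/2 + (3/8)·(-13/4) = 51/32 ≈ 1.59

1.59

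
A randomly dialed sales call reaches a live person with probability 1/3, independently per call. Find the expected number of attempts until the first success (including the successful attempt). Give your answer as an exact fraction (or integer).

For a geometric distribution, E[trials] = 1/p = 1/(1/3) = 3.

3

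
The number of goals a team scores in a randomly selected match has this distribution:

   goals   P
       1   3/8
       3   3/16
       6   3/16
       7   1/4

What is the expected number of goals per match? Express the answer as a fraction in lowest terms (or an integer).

61/16

E[X] = (3/8)·1 + (3/16)·3 + (3/16)·6 + (1/4)·7
     = 61/16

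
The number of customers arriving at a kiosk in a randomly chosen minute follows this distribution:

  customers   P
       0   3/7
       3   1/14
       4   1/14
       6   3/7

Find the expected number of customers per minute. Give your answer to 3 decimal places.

3.071

E[X] = (3/7)·0 + (1/14)·3 + (1/14)·4 + (3/7)·6
     = 43/14 ≈ 3.071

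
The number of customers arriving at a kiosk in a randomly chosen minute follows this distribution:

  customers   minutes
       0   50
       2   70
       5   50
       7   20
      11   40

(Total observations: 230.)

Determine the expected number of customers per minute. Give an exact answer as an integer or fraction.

97/23

Total = 230, so P(customers=0) = 50/230, etc.
E[X] = (5/23)·0 + (7/23)·2 + (5/23)·5 + (2/23)·7 + (4/23)·11
     = 97/23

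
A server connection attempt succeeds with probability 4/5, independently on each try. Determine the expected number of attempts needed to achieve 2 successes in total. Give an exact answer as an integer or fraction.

5/2

By linearity (sum of 2 independent geometric waits), E[trials] = 2/p = 2/(4/5) = 5/2.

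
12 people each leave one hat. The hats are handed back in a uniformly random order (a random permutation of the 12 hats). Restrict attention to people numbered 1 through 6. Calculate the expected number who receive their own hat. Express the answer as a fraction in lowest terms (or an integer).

Let Xᵢ = 1 if person i gets their own hat. For each i, P(Xᵢ=1) = 1/12.
By linearity of expectation, E[X₁+…+X_6] = 6·(1/12) = 1/2.

1/2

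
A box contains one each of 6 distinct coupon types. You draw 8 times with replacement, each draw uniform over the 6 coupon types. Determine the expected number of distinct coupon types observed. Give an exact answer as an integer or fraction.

1288991/279936

Let Xⱼ=1 if type j appears at least once. P(Xⱼ=1) = 1 − ((6−1)/6)^8 = 1288991/1679616.
E[#distinct] = 6·1288991/1679616 = 1288991/279936.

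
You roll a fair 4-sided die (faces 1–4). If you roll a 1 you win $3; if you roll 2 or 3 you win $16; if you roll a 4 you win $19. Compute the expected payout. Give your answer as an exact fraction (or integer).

E[payout] = (1/4)·3 + (1/2)·16 + (1/4)·19 = 27/2

27/2 dollars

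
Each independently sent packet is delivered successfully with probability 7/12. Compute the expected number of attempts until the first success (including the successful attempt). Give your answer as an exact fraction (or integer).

For a geometric distribution, E[trials] = 1/p = 1/(7/12) = 12/7.

12/7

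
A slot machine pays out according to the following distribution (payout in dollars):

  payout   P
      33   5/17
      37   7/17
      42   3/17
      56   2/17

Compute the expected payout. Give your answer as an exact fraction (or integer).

662/17 dollars

E[X] = (5/17)·33 + (7/17)·37 + (3/17)·42 + (2/17)·56
     = 662/17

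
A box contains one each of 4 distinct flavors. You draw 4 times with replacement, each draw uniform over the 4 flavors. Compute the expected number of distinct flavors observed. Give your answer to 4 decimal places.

2.7344

Let Xⱼ=1 if type j appears at least once. P(Xⱼ=1) = 1 − ((4−1)/4)^4 = 175/256.
E[#distinct] = 4·175/256 = 175/64.
≈ 2.7344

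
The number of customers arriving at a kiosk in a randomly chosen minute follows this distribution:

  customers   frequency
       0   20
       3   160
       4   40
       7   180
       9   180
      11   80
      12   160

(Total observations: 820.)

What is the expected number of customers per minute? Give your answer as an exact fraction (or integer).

Total = 820, so P(customers=0) = 20/820, etc.
E[X] = (1/41)·0 + (8/41)·3 + (2/41)·4 + (9/41)·7 + (9/41)·9 + (4/41)·11 + (8/41)·12
     = 316/41

316/41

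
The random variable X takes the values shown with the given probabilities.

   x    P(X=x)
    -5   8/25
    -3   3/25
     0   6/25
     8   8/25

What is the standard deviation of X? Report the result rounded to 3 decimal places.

E[X] = 3/5, E[X²] = 739/25
Var(X) = E[X²] − (E[X])² = 739/25 − 9/25 = 146/5
SD(X) = √(146/5) ≈ 5.404

5.404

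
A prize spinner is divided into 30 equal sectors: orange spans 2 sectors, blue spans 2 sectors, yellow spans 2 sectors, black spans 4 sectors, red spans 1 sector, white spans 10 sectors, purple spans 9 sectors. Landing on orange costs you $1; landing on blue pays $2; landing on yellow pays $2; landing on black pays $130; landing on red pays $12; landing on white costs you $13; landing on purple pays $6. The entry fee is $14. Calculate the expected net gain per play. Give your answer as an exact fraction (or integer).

E[payout] = (2/30)·(-1) + (2/30)·2 + (2/30)·2 + (4/30)·130 + (1/30)·12 + (10/30)·(-13) + (9/30)·6 = 77/5
Expected profit = 77/5 − 14 = 7/5

7/5 dollars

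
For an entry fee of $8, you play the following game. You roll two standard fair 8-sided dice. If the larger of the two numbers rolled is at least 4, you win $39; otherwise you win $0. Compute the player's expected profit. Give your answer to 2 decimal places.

$25.52

E[payout] = (9/64)·0 + (55/64)·39 = 2145/64
Expected profit = 2145/64 − 8 = 1633/64 ≈ $25.52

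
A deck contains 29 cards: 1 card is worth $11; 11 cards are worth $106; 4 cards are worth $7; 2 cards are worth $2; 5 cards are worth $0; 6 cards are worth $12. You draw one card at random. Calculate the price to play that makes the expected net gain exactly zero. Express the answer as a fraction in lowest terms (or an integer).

1281/29 dollars

E[payout] = (1/29)·11 + (11/29)·106 + (4/29)·7 + (2/29)·2 + (5/29)·0 + (6/29)·12 = 1281/29
Fair fee = E[payout] = 1281/29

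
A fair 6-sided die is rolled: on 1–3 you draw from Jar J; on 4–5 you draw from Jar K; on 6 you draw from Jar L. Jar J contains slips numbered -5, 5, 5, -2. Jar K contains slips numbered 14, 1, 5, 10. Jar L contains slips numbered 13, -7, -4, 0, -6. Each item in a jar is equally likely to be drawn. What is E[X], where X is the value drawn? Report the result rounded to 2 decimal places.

E[X | Jar J] = (-5 + 5 + 5 − 2)/4 = 3/4
E[X | Jar K] = (14 + 1 + 5 + 10)/4 = 15/2
E[X | Jar L] = (13 − 7 − 4 + 0 − 6)/5 = -4/5
E[X] = (1/2)·3/4 + (1/3)·15/2 + (1/6)·(-4/5) = 329/120 ≈ 2.74

2.74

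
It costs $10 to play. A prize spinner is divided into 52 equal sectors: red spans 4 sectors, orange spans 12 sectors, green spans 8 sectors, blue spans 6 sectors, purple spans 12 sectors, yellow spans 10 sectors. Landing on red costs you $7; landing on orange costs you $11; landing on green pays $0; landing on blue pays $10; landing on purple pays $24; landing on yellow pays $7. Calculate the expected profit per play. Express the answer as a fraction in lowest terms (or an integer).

E[payout] = (4/52)·(-7) + (12/52)·(-11) + (8/52)·0 + (6/52)·10 + (12/52)·24 + (10/52)·7 = 129/26
Expected profit = 129/26 − 10 = -131/26

-131/26 dollars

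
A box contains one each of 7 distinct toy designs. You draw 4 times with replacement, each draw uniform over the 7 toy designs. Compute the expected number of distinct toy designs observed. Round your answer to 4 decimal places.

Let Xⱼ=1 if type j appears at least once. P(Xⱼ=1) = 1 − ((7−1)/7)^4 = 1105/2401.
E[#distinct] = 7·1105/2401 = 1105/343.
≈ 3.2216

3.2216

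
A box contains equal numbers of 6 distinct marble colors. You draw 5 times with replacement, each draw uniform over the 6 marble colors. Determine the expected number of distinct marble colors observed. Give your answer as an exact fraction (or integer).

4651/1296

Let Xⱼ=1 if type j appears at least once. P(Xⱼ=1) = 1 − ((6−1)/6)^5 = 4651/7776.
E[#distinct] = 6·4651/7776 = 4651/1296.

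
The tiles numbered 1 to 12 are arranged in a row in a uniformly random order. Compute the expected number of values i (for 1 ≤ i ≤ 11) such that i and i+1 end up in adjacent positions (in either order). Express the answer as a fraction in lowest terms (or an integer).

11/6

For each i ∈ {1,…,11}, let Xᵢ = 1 if i and i+1 are adjacent. P(Xᵢ=1) = 2·(12−1)!/12! = 2/12.
By linearity, E[ΣXᵢ] = (11)·(2/12) = 11/6.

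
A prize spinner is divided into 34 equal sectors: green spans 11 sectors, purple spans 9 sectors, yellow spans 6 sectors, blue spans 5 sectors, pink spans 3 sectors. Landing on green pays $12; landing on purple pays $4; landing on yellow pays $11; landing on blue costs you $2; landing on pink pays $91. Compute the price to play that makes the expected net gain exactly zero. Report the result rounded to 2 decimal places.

E[payout] = (11/34)·12 + (9/34)·4 + (6/34)·11 + (5/34)·(-2) + (3/34)·91 = 497/34
Fair fee = E[payout] = 497/34 ≈ $14.62

$14.62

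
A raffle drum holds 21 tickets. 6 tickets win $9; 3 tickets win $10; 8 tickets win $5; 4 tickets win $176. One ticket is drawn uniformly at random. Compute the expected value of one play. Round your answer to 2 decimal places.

$39.43

E[payout] = (6/21)·9 + (3/21)·10 + (8/21)·5 + (4/21)·176 = 276/7
≈ $39.43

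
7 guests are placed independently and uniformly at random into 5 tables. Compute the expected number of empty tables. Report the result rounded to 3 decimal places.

1.049

Let Xⱼ=1 if table j is empty. P(Xⱼ=1) = ((5-1)/5)^7 = 16384/78125.
By linearity, E[#empty] = 5·16384/78125 = 16384/15625.
≈ 1.049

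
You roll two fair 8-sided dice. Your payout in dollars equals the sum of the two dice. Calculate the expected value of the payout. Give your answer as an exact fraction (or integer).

$9

Distribution of the sum of the two dice: 2 w.p. 1/64, 3 w.p. 1/32, 4 w.p. 3/64, 5 w.p. 1/16, 6 w.p. 5/64, 7 w.p. 3/32, …
E[payout] = (1/64)·2 + (1/32)·3 + (3/64)·4 + (1/16)·5 + (5/64)·6 + (3/32)·7 + (7/64)·8 + (1/8)·9 + (7/64)·10 + (3/32)·11 + (5/64)·12 + (1/16)·13 + (3/64)·14 + (1/32)·15 + (1/64)·16 = 9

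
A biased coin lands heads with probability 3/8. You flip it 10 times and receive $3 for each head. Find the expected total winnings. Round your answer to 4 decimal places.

$11.2500

E[#heads] = 10·3/8 = 15/4 (linearity over flips).
E[winnings] = 3·15/4 = 45/4.
≈ 11.2500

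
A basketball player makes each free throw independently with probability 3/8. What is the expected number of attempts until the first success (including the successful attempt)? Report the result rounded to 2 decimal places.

For a geometric distribution, E[trials] = 1/p = 1/(3/8) = 8/3.
≈ 2.67

2.67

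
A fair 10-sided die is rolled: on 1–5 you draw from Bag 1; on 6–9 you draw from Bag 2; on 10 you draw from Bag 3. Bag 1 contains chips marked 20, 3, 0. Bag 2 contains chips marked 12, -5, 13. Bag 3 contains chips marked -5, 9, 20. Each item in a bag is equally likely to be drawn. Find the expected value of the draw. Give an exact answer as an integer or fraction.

73/10

E[X | Bag 1] = (20 + 3 + 0)/3 = 23/3
E[X | Bag 2] = (12 − 5 + 13)/3 = 20/3
E[X | Bag 3] = (-5 + 9 + 20)/3 = 8
E[X] = (1/2)·23/3 + (2/5)·20/3 + (1/10)·8 = 73/10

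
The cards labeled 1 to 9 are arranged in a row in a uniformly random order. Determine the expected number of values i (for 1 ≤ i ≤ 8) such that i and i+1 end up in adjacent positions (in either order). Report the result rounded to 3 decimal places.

1.778

For each i ∈ {1,…,8}, let Xᵢ = 1 if i and i+1 are adjacent. P(Xᵢ=1) = 2·(9−1)!/9! = 2/9.
By linearity, E[ΣXᵢ] = (8)·(2/9) = 16/9.
≈ 1.778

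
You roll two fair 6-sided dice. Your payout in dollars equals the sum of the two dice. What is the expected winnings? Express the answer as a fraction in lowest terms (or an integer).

Distribution of the sum of the two dice: 2 w.p. 1/36, 3 w.p. 1/18, 4 w.p. 1/12, 5 w.p. 1/9, 6 w.p. 5/36, 7 w.p. 1/6, …
E[payout] = (1/36)·2 + (1/18)·3 + (1/12)·4 + (1/9)·5 + (5/36)·6 + (1/6)·7 + (5/36)·8 + (1/9)·9 + (1/12)·10 + (1/18)·11 + (1/36)·12 = 7

$7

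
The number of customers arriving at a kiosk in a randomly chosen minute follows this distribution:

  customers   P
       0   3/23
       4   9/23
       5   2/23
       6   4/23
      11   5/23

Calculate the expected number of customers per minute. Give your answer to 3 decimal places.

5.435

E[X] = (3/23)·0 + (9/23)·4 + (2/23)·5 + (4/23)·6 + (5/23)·11
     = 125/23 ≈ 5.435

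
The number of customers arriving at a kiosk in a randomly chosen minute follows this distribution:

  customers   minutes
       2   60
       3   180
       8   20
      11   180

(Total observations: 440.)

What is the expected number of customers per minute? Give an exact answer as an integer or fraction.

70/11

Total = 440, so P(customers=2) = 60/440, etc.
E[X] = (3/22)·2 + (9/22)·3 + (1/22)·8 + (9/22)·11
     = 70/11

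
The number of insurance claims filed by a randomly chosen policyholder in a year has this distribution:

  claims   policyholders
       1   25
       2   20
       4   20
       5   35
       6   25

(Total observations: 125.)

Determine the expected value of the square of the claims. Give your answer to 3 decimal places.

Total = 125, so P(claims=1) = 25/125, etc.
E[X²] = (1/5)·1 + (4/25)·4 + (4/25)·16 + (7/25)·25 + (1/5)·36
     = 88/5 ≈ 17.600

17.600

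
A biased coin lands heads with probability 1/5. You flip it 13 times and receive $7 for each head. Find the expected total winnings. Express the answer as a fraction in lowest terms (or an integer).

91/5 dollars

E[#heads] = 13·1/5 = 13/5 (linearity over flips).
E[winnings] = 7·13/5 = 91/5.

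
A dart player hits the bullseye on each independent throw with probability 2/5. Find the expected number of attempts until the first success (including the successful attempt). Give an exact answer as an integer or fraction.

For a geometric distribution, E[trials] = 1/p = 1/(2/5) = 5/2.

5/2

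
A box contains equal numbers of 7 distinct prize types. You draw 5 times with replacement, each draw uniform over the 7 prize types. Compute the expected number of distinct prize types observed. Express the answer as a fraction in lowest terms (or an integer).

9031/2401

Let Xⱼ=1 if type j appears at least once. P(Xⱼ=1) = 1 − ((7−1)/7)^5 = 9031/16807.
E[#distinct] = 7·9031/16807 = 9031/2401.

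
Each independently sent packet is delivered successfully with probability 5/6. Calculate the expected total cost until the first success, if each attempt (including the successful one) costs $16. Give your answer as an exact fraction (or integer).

96/5 dollars

E[#attempts] = 1/p = 6/5; E[cost] = 16·6/5 = 96/5.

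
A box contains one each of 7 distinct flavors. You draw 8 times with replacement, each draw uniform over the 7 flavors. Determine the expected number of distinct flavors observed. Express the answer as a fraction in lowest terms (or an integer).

Let Xⱼ=1 if type j appears at least once. P(Xⱼ=1) = 1 − ((7−1)/7)^8 = 4085185/5764801.
E[#distinct] = 7·4085185/5764801 = 4085185/823543.

4085185/823543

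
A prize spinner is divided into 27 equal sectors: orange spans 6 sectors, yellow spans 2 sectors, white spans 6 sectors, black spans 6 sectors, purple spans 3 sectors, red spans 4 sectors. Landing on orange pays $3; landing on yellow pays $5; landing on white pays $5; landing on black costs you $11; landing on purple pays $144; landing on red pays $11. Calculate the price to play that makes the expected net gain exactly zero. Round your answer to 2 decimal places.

$17.33

E[payout] = (6/27)·3 + (2/27)·5 + (6/27)·5 + (6/27)·(-11) + (3/27)·144 + (4/27)·11 = 52/3
Fair fee = E[payout] = 52/3 ≈ $17.33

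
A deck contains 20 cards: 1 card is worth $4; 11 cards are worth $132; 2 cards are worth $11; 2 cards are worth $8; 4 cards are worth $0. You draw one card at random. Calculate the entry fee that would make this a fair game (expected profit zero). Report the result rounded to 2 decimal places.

E[payout] = (1/20)·4 + (11/20)·132 + (2/20)·11 + (2/20)·8 + (4/20)·0 = 747/10
Fair fee = E[payout] = 747/10 ≈ $74.70

$74.70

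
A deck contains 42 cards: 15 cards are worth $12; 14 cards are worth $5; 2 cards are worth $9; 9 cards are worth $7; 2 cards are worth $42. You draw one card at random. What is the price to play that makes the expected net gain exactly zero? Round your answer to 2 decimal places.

E[payout] = (15/42)·12 + (14/42)·5 + (2/42)·9 + (9/42)·7 + (2/42)·42 = 415/42
Fair fee = E[payout] = 415/42 ≈ $9.88

$9.88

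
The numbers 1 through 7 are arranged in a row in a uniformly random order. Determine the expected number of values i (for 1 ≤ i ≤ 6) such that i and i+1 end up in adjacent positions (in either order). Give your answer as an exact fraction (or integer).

For each i ∈ {1,…,6}, let Xᵢ = 1 if i and i+1 are adjacent. P(Xᵢ=1) = 2·(7−1)!/7! = 2/7.
By linearity, E[ΣXᵢ] = (6)·(2/7) = 12/7.

12/7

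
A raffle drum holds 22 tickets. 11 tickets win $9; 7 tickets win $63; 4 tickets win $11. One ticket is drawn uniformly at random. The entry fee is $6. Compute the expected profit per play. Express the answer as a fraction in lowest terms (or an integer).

226/11 dollars

E[payout] = (11/22)·9 + (7/22)·63 + (4/22)·11 = 292/11
Expected profit = 292/11 − 6 = 226/11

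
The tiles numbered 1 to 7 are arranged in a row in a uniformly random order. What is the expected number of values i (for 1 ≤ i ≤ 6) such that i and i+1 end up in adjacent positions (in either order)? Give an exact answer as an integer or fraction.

For each i ∈ {1,…,6}, let Xᵢ = 1 if i and i+1 are adjacent. P(Xᵢ=1) = 2·(7−1)!/7! = 2/7.
By linearity, E[ΣXᵢ] = (6)·(2/7) = 12/7.

12/7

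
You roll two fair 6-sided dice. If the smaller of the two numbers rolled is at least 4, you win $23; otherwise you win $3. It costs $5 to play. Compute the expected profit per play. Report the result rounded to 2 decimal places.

$3.00

E[payout] = (3/4)·3 + (1/4)·23 = 8
Expected profit = 8 − 5 = 3 ≈ $3.00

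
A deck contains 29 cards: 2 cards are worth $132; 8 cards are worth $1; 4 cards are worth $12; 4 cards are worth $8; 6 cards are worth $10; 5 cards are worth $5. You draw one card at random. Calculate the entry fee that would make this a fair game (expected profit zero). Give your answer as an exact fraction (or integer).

437/29 dollars

E[payout] = (2/29)·132 + (8/29)·1 + (4/29)·12 + (4/29)·8 + (6/29)·10 + (5/29)·5 = 437/29
Fair fee = E[payout] = 437/29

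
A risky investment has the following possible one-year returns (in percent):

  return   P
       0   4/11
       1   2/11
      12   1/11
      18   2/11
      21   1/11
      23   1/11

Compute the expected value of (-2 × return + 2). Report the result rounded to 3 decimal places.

E[-2x+2] = (4/11)·2 + (2/11)·0 + (1/11)·(-22) + (2/11)·(-34) + (1/11)·(-40) + (1/11)·(-44)
     = -166/11 ≈ -15.091

-15.091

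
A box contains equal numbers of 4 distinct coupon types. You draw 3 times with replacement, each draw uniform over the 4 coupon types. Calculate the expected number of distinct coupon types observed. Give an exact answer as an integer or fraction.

Let Xⱼ=1 if type j appears at least once. P(Xⱼ=1) = 1 − ((4−1)/4)^3 = 37/64.
E[#distinct] = 4·37/64 = 37/16.

37/16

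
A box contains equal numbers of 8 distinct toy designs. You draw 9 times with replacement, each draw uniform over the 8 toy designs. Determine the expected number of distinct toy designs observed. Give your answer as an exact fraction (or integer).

Let Xⱼ=1 if type j appears at least once. P(Xⱼ=1) = 1 − ((8−1)/8)^9 = 93864121/134217728.
E[#distinct] = 8·93864121/134217728 = 93864121/16777216.

93864121/16777216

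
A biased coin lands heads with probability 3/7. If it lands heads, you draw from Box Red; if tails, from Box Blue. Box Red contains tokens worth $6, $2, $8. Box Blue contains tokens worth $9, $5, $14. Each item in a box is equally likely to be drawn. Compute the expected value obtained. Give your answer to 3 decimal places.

$7.619

E[X | Box Red] = (6 + 2 + 8)/3 = 16/3
E[X | Box Blue] = (9 + 5 + 14)/3 = 28/3
E[X] = (3/7)·16/3 + (4/7)·28/3 = 160/21 ≈ 7.619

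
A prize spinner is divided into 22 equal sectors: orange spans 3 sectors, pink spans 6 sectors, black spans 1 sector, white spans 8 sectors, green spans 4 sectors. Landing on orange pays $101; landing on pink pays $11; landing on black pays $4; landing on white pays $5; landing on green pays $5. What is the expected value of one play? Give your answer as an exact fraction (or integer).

E[payout] = (3/22)·101 + (6/22)·11 + (1/22)·4 + (8/22)·5 + (4/22)·5 = 433/22

433/22 dollars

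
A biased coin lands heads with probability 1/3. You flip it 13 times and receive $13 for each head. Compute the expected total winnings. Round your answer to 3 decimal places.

$56.333

E[#heads] = 13·1/3 = 13/3 (linearity over flips).
E[winnings] = 13·13/3 = 169/3.
≈ 56.333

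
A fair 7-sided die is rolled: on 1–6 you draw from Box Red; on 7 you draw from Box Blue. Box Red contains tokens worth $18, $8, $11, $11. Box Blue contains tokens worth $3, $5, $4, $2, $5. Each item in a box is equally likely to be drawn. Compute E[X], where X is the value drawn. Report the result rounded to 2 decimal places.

$10.83

E[X | Box Red] = (18 + 8 + 11 + 11)/4 = 12
E[X | Box Blue] = (3 + 5 + 4 + 2 + 5)/5 = 19/5
E[X] = (6/7)·12 + (1/7)·19/5 = 379/35 ≈ 10.83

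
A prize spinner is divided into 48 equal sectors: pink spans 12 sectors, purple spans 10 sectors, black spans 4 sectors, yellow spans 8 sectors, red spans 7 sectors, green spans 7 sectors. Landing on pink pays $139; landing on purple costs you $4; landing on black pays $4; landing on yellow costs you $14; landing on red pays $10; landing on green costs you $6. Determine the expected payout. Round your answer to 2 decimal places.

E[payout] = (12/48)·139 + (10/48)·(-4) + (4/48)·4 + (8/48)·(-14) + (7/48)·10 + (7/48)·(-6) = 65/2
≈ $32.50

$32.50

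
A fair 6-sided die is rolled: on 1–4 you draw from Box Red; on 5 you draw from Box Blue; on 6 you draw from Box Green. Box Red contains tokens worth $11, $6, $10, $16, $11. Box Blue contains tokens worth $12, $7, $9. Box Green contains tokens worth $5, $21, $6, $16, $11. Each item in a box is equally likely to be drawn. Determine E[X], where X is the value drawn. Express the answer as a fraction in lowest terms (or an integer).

193/18 dollars

E[X | Box Red] = (11 + 6 + 10 + 16 + 11)/5 = 54/5
E[X | Box Blue] = (12 + 7 + 9)/3 = 28/3
E[X | Box Green] = (5 + 21 + 6 + 16 + 11)/5 = 59/5
E[X] = (2/3)·54/5 + (1/6)·28/3 + (1/6)·59/5 = 193/18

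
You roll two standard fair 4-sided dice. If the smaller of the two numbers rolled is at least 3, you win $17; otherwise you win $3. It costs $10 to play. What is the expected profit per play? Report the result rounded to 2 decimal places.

E[payout] = (3/4)·3 + (1/4)·17 = 13/2
Expected profit = 13/2 − 10 = -7/2 ≈ -$3.50

-$3.50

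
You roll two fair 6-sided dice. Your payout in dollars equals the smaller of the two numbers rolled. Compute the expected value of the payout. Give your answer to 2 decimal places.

$2.53

Distribution of the smaller of the two numbers rolled: 1 w.p. 11/36, 2 w.p. 1/4, 3 w.p. 7/36, 4 w.p. 5/36, 5 w.p. 1/12, 6 w.p. 1/36
E[payout] = (11/36)·1 + (1/4)·2 + (7/36)·3 + (5/36)·4 + (1/12)·5 + (1/36)·6 = 91/36
≈ $2.53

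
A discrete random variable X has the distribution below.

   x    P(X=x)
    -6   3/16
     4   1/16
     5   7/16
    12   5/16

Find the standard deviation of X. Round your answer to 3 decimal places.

E[X] = 81/16, E[X²] = 1019/16
Var(X) = E[X²] − (E[X])² = 1019/16 − 6561/256 = 9743/256
SD(X) = √(9743/256) ≈ 6.169

6.169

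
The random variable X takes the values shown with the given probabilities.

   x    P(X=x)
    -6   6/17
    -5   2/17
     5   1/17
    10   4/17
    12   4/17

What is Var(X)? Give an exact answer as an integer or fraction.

19330/289

E[X] = (6/17)·(-6) + (2/17)·(-5) + (1/17)·5 + (4/17)·10 + (4/17)·12 = 47/17
E[X²] = (6/17)·36 + (2/17)·25 + (1/17)·25 + (4/17)·100 + (4/17)·144 = 1267/17
Var(X) = 1267/17 − (47/17)² = 19330/289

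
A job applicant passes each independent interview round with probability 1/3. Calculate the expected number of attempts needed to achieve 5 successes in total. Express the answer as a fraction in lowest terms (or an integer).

15

By linearity (sum of 5 independent geometric waits), E[trials] = 5/p = 5/(1/3) = 15.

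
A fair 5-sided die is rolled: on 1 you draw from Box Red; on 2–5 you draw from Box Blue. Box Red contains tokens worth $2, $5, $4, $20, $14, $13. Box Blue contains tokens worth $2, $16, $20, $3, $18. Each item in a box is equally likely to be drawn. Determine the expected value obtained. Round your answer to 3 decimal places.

$11.373

E[X | Box Red] = (2 + 5 + 4 + 20 + 14 + 13)/6 = 29/3
E[X | Box Blue] = (2 + 16 + 20 + 3 + 18)/5 = 59/5
E[X] = (1/5)·29/3 + (4/5)·59/5 = 853/75 ≈ 11.373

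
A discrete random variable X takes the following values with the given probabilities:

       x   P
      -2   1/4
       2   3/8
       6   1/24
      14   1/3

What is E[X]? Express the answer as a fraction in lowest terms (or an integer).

31/6

E[X] = (1/4)·(-2) + (3/8)·2 + (1/24)·6 + (1/3)·14
     = 31/6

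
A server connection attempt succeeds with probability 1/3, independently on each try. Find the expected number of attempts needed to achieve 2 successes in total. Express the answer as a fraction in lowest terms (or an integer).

6

By linearity (sum of 2 independent geometric waits), E[trials] = 2/p = 2/(1/3) = 6.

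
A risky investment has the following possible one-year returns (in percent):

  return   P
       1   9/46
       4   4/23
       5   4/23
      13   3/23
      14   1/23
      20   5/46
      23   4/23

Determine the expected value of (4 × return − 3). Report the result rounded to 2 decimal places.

37.96

E[4x-3] = (9/46)·1 + (4/23)·13 + (4/23)·17 + (3/23)·49 + (1/23)·53 + (5/46)·77 + (4/23)·89
     = 873/23 ≈ 37.96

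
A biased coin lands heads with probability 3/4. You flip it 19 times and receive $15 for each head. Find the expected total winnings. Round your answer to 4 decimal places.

E[#heads] = 19·3/4 = 57/4 (linearity over flips).
E[winnings] = 15·57/4 = 855/4.
≈ 213.7500

$213.7500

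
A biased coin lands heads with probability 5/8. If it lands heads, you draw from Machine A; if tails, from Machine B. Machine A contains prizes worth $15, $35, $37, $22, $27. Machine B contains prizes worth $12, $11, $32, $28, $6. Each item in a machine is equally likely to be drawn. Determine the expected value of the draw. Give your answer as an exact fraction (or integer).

E[X | Machine A] = (15 + 35 + 37 + 22 + 27)/5 = 136/5
E[X | Machine B] = (12 + 11 + 32 + 28 + 6)/5 = 89/5
E[X] = (5/8)·136/5 + (3/8)·89/5 = 947/40

947/40 dollars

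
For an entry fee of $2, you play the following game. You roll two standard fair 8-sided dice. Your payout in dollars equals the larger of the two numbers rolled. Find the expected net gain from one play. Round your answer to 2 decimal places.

$3.81

Distribution of the larger of the two numbers rolled: 1 w.p. 1/64, 2 w.p. 3/64, 3 w.p. 5/64, 4 w.p. 7/64, 5 w.p. 9/64, 6 w.p. 11/64, …
E[payout] = (1/64)·1 + (3/64)·2 + (5/64)·3 + (7/64)·4 + (9/64)·5 + (11/64)·6 + (13/64)·7 + (15/64)·8 = 93/16
Expected profit = 93/16 − 2 = 61/16 ≈ $3.81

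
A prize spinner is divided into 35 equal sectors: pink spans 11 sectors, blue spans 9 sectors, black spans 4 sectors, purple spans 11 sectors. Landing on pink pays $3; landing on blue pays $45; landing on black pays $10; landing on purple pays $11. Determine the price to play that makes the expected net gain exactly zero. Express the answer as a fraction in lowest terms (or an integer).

E[payout] = (11/35)·3 + (9/35)·45 + (4/35)·10 + (11/35)·11 = 599/35
Fair fee = E[payout] = 599/35

599/35 dollars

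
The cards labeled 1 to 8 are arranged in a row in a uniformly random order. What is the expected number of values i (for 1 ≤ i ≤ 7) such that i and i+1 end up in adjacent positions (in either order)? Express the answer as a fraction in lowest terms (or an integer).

7/4

For each i ∈ {1,…,7}, let Xᵢ = 1 if i and i+1 are adjacent. P(Xᵢ=1) = 2·(8−1)!/8! = 2/8.
By linearity, E[ΣXᵢ] = (7)·(2/8) = 7/4.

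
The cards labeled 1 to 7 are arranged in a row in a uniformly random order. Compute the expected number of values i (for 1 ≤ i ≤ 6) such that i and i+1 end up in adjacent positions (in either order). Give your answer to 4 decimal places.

For each i ∈ {1,…,6}, let Xᵢ = 1 if i and i+1 are adjacent. P(Xᵢ=1) = 2·(7−1)!/7! = 2/7.
By linearity, E[ΣXᵢ] = (6)·(2/7) = 12/7.
≈ 1.7143

1.7143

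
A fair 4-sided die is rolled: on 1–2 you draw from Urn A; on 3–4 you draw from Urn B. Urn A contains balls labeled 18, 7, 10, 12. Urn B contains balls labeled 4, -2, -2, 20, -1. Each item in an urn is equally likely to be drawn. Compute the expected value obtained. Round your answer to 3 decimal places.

7.775

E[X | Urn A] = (18 + 7 + 10 + 12)/4 = 47/4
E[X | Urn B] = (4 − 2 − 2 + 20 − 1)/5 = 19/5
E[X] = (1/2)·47/4 + (1/2)·19/5 = 311/40 ≈ 7.775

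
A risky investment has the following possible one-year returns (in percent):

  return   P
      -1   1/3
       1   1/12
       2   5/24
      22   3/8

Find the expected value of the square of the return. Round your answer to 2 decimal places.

E[X²] = (1/3)·1 + (1/12)·1 + (5/24)·4 + (3/8)·484
     = 731/4 ≈ 182.75

182.75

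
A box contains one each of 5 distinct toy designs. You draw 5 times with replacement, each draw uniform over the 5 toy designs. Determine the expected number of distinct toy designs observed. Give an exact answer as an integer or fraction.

2101/625

Let Xⱼ=1 if type j appears at least once. P(Xⱼ=1) = 1 − ((5−1)/5)^5 = 2101/3125.
E[#distinct] = 5·2101/3125 = 2101/625.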